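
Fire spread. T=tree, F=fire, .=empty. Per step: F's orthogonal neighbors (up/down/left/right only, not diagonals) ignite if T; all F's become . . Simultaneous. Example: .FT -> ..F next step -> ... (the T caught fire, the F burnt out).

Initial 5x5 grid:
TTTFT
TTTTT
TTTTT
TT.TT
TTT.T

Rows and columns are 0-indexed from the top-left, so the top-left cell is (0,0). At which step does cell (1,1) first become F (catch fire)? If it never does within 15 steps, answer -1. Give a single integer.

Step 1: cell (1,1)='T' (+3 fires, +1 burnt)
Step 2: cell (1,1)='T' (+4 fires, +3 burnt)
Step 3: cell (1,1)='F' (+5 fires, +4 burnt)
  -> target ignites at step 3
Step 4: cell (1,1)='.' (+3 fires, +5 burnt)
Step 5: cell (1,1)='.' (+3 fires, +3 burnt)
Step 6: cell (1,1)='.' (+2 fires, +3 burnt)
Step 7: cell (1,1)='.' (+2 fires, +2 burnt)
Step 8: cell (1,1)='.' (+0 fires, +2 burnt)
  fire out at step 8

3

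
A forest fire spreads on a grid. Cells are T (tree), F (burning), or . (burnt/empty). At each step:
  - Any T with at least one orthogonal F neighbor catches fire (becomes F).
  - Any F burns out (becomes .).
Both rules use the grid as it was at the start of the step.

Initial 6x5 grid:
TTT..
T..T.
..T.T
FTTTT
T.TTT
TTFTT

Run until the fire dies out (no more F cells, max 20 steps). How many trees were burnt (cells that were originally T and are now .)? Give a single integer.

Answer: 14

Derivation:
Step 1: +5 fires, +2 burnt (F count now 5)
Step 2: +4 fires, +5 burnt (F count now 4)
Step 3: +3 fires, +4 burnt (F count now 3)
Step 4: +1 fires, +3 burnt (F count now 1)
Step 5: +1 fires, +1 burnt (F count now 1)
Step 6: +0 fires, +1 burnt (F count now 0)
Fire out after step 6
Initially T: 19, now '.': 25
Total burnt (originally-T cells now '.'): 14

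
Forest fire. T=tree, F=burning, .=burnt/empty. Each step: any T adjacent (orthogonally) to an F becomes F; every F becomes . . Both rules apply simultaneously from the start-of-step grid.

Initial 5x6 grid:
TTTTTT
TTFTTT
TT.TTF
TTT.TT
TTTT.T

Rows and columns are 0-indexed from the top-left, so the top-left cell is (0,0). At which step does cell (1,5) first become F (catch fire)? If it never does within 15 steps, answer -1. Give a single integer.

Step 1: cell (1,5)='F' (+6 fires, +2 burnt)
  -> target ignites at step 1
Step 2: cell (1,5)='.' (+9 fires, +6 burnt)
Step 3: cell (1,5)='.' (+4 fires, +9 burnt)
Step 4: cell (1,5)='.' (+3 fires, +4 burnt)
Step 5: cell (1,5)='.' (+2 fires, +3 burnt)
Step 6: cell (1,5)='.' (+1 fires, +2 burnt)
Step 7: cell (1,5)='.' (+0 fires, +1 burnt)
  fire out at step 7

1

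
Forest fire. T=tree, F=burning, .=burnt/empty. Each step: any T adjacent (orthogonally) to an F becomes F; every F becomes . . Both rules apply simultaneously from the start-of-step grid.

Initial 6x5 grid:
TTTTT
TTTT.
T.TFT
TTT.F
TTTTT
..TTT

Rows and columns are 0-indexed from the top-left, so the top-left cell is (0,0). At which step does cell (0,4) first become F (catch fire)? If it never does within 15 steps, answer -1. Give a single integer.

Step 1: cell (0,4)='T' (+4 fires, +2 burnt)
Step 2: cell (0,4)='T' (+5 fires, +4 burnt)
Step 3: cell (0,4)='F' (+6 fires, +5 burnt)
  -> target ignites at step 3
Step 4: cell (0,4)='.' (+5 fires, +6 burnt)
Step 5: cell (0,4)='.' (+3 fires, +5 burnt)
Step 6: cell (0,4)='.' (+0 fires, +3 burnt)
  fire out at step 6

3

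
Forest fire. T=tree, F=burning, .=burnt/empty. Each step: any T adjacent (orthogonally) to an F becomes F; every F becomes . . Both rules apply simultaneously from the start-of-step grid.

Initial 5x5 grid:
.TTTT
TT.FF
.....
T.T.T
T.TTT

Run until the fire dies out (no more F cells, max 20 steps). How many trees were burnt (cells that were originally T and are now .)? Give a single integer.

Step 1: +2 fires, +2 burnt (F count now 2)
Step 2: +1 fires, +2 burnt (F count now 1)
Step 3: +1 fires, +1 burnt (F count now 1)
Step 4: +1 fires, +1 burnt (F count now 1)
Step 5: +1 fires, +1 burnt (F count now 1)
Step 6: +0 fires, +1 burnt (F count now 0)
Fire out after step 6
Initially T: 13, now '.': 18
Total burnt (originally-T cells now '.'): 6

Answer: 6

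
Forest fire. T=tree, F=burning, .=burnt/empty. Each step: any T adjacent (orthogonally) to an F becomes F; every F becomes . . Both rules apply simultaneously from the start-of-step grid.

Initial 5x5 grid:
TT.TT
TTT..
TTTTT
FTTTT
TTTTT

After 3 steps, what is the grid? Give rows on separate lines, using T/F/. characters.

Step 1: 3 trees catch fire, 1 burn out
  TT.TT
  TTT..
  FTTTT
  .FTTT
  FTTTT
Step 2: 4 trees catch fire, 3 burn out
  TT.TT
  FTT..
  .FTTT
  ..FTT
  .FTTT
Step 3: 5 trees catch fire, 4 burn out
  FT.TT
  .FT..
  ..FTT
  ...FT
  ..FTT

FT.TT
.FT..
..FTT
...FT
..FTT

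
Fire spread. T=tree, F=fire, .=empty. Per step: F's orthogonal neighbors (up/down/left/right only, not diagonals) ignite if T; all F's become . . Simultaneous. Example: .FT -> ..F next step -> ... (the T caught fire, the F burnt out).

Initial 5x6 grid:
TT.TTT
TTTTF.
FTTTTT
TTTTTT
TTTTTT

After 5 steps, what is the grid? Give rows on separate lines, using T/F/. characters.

Step 1: 6 trees catch fire, 2 burn out
  TT.TFT
  FTTF..
  .FTTFT
  FTTTTT
  TTTTTT
Step 2: 11 trees catch fire, 6 burn out
  FT.F.F
  .FF...
  ..FF.F
  .FTTFT
  FTTTTT
Step 3: 6 trees catch fire, 11 burn out
  .F....
  ......
  ......
  ..FF.F
  .FTTFT
Step 4: 3 trees catch fire, 6 burn out
  ......
  ......
  ......
  ......
  ..FF.F
Step 5: 0 trees catch fire, 3 burn out
  ......
  ......
  ......
  ......
  ......

......
......
......
......
......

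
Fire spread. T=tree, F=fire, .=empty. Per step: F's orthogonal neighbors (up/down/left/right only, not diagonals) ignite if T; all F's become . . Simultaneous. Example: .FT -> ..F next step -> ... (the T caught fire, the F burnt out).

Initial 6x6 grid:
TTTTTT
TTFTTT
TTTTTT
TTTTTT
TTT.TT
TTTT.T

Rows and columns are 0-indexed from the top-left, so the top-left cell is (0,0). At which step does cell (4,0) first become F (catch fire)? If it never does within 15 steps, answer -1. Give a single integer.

Step 1: cell (4,0)='T' (+4 fires, +1 burnt)
Step 2: cell (4,0)='T' (+7 fires, +4 burnt)
Step 3: cell (4,0)='T' (+8 fires, +7 burnt)
Step 4: cell (4,0)='T' (+6 fires, +8 burnt)
Step 5: cell (4,0)='F' (+5 fires, +6 burnt)
  -> target ignites at step 5
Step 6: cell (4,0)='.' (+2 fires, +5 burnt)
Step 7: cell (4,0)='.' (+1 fires, +2 burnt)
Step 8: cell (4,0)='.' (+0 fires, +1 burnt)
  fire out at step 8

5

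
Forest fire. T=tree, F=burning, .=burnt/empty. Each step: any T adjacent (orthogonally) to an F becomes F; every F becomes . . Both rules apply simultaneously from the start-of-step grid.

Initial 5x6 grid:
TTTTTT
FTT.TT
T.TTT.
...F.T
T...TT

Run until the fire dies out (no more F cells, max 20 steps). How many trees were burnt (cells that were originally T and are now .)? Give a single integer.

Step 1: +4 fires, +2 burnt (F count now 4)
Step 2: +4 fires, +4 burnt (F count now 4)
Step 3: +2 fires, +4 burnt (F count now 2)
Step 4: +3 fires, +2 burnt (F count now 3)
Step 5: +1 fires, +3 burnt (F count now 1)
Step 6: +0 fires, +1 burnt (F count now 0)
Fire out after step 6
Initially T: 18, now '.': 26
Total burnt (originally-T cells now '.'): 14

Answer: 14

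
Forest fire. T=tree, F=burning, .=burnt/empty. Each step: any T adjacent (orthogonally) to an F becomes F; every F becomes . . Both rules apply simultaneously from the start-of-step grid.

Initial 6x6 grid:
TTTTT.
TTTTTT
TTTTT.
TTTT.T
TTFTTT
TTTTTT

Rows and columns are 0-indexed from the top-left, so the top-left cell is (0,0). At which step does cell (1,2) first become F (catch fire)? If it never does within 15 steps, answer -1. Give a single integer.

Step 1: cell (1,2)='T' (+4 fires, +1 burnt)
Step 2: cell (1,2)='T' (+7 fires, +4 burnt)
Step 3: cell (1,2)='F' (+7 fires, +7 burnt)
  -> target ignites at step 3
Step 4: cell (1,2)='.' (+7 fires, +7 burnt)
Step 5: cell (1,2)='.' (+4 fires, +7 burnt)
Step 6: cell (1,2)='.' (+3 fires, +4 burnt)
Step 7: cell (1,2)='.' (+0 fires, +3 burnt)
  fire out at step 7

3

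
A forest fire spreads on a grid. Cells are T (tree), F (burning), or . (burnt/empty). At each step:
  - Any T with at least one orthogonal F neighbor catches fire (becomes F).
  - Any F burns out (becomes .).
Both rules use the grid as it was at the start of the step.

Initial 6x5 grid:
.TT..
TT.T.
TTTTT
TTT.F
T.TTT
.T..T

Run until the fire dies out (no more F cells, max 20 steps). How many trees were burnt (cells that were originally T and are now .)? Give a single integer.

Answer: 18

Derivation:
Step 1: +2 fires, +1 burnt (F count now 2)
Step 2: +3 fires, +2 burnt (F count now 3)
Step 3: +3 fires, +3 burnt (F count now 3)
Step 4: +2 fires, +3 burnt (F count now 2)
Step 5: +3 fires, +2 burnt (F count now 3)
Step 6: +3 fires, +3 burnt (F count now 3)
Step 7: +2 fires, +3 burnt (F count now 2)
Step 8: +0 fires, +2 burnt (F count now 0)
Fire out after step 8
Initially T: 19, now '.': 29
Total burnt (originally-T cells now '.'): 18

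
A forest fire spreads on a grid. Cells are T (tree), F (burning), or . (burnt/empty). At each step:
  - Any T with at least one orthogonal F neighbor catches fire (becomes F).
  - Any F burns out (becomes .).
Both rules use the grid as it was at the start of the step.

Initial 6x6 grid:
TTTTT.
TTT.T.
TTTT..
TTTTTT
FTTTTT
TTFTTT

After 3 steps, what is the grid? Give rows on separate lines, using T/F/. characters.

Step 1: 6 trees catch fire, 2 burn out
  TTTTT.
  TTT.T.
  TTTT..
  FTTTTT
  .FFTTT
  FF.FTT
Step 2: 5 trees catch fire, 6 burn out
  TTTTT.
  TTT.T.
  FTTT..
  .FFTTT
  ...FTT
  ....FT
Step 3: 6 trees catch fire, 5 burn out
  TTTTT.
  FTT.T.
  .FFT..
  ...FTT
  ....FT
  .....F

TTTTT.
FTT.T.
.FFT..
...FTT
....FT
.....F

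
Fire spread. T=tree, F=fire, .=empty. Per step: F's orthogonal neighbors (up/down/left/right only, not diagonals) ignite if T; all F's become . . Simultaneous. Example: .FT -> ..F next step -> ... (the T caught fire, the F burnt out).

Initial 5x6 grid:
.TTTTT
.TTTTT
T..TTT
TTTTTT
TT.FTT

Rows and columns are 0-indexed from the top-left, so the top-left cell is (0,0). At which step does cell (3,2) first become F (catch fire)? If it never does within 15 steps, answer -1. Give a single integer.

Step 1: cell (3,2)='T' (+2 fires, +1 burnt)
Step 2: cell (3,2)='F' (+4 fires, +2 burnt)
  -> target ignites at step 2
Step 3: cell (3,2)='.' (+4 fires, +4 burnt)
Step 4: cell (3,2)='.' (+6 fires, +4 burnt)
Step 5: cell (3,2)='.' (+6 fires, +6 burnt)
Step 6: cell (3,2)='.' (+2 fires, +6 burnt)
Step 7: cell (3,2)='.' (+0 fires, +2 burnt)
  fire out at step 7

2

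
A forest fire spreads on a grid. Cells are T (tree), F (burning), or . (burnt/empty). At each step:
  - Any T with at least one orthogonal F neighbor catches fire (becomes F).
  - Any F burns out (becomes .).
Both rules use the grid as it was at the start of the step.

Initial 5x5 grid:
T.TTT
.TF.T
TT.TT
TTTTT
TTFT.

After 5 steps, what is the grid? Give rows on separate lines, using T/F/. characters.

Step 1: 5 trees catch fire, 2 burn out
  T.FTT
  .F..T
  TT.TT
  TTFTT
  TF.F.
Step 2: 5 trees catch fire, 5 burn out
  T..FT
  ....T
  TF.TT
  TF.FT
  F....
Step 3: 5 trees catch fire, 5 burn out
  T...F
  ....T
  F..FT
  F...F
  .....
Step 4: 2 trees catch fire, 5 burn out
  T....
  ....F
  ....F
  .....
  .....
Step 5: 0 trees catch fire, 2 burn out
  T....
  .....
  .....
  .....
  .....

T....
.....
.....
.....
.....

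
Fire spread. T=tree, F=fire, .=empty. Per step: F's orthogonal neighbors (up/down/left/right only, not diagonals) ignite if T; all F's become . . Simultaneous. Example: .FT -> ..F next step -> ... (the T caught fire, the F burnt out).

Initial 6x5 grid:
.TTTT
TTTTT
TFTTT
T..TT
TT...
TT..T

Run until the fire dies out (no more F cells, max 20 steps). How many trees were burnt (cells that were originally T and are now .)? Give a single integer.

Answer: 20

Derivation:
Step 1: +3 fires, +1 burnt (F count now 3)
Step 2: +5 fires, +3 burnt (F count now 5)
Step 3: +5 fires, +5 burnt (F count now 5)
Step 4: +5 fires, +5 burnt (F count now 5)
Step 5: +2 fires, +5 burnt (F count now 2)
Step 6: +0 fires, +2 burnt (F count now 0)
Fire out after step 6
Initially T: 21, now '.': 29
Total burnt (originally-T cells now '.'): 20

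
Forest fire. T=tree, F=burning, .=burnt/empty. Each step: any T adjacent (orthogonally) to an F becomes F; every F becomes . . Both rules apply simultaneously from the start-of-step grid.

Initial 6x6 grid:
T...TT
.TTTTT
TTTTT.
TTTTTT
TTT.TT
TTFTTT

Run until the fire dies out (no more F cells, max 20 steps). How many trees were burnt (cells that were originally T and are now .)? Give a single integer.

Step 1: +3 fires, +1 burnt (F count now 3)
Step 2: +4 fires, +3 burnt (F count now 4)
Step 3: +6 fires, +4 burnt (F count now 6)
Step 4: +6 fires, +6 burnt (F count now 6)
Step 5: +5 fires, +6 burnt (F count now 5)
Step 6: +1 fires, +5 burnt (F count now 1)
Step 7: +2 fires, +1 burnt (F count now 2)
Step 8: +1 fires, +2 burnt (F count now 1)
Step 9: +0 fires, +1 burnt (F count now 0)
Fire out after step 9
Initially T: 29, now '.': 35
Total burnt (originally-T cells now '.'): 28

Answer: 28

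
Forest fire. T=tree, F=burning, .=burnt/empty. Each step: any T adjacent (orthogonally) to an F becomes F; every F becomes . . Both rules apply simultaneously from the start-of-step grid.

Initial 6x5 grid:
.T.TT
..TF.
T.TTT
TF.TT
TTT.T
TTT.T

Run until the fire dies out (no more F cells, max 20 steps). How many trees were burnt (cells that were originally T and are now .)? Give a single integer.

Answer: 18

Derivation:
Step 1: +5 fires, +2 burnt (F count now 5)
Step 2: +8 fires, +5 burnt (F count now 8)
Step 3: +3 fires, +8 burnt (F count now 3)
Step 4: +1 fires, +3 burnt (F count now 1)
Step 5: +1 fires, +1 burnt (F count now 1)
Step 6: +0 fires, +1 burnt (F count now 0)
Fire out after step 6
Initially T: 19, now '.': 29
Total burnt (originally-T cells now '.'): 18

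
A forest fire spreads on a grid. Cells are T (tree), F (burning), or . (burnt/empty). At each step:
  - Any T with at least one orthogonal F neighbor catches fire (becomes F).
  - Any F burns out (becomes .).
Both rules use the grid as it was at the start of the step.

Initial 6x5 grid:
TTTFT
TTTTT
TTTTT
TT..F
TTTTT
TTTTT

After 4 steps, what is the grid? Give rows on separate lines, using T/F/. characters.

Step 1: 5 trees catch fire, 2 burn out
  TTF.F
  TTTFT
  TTTTF
  TT...
  TTTTF
  TTTTT
Step 2: 6 trees catch fire, 5 burn out
  TF...
  TTF.F
  TTTF.
  TT...
  TTTF.
  TTTTF
Step 3: 5 trees catch fire, 6 burn out
  F....
  TF...
  TTF..
  TT...
  TTF..
  TTTF.
Step 4: 4 trees catch fire, 5 burn out
  .....
  F....
  TF...
  TT...
  TF...
  TTF..

.....
F....
TF...
TT...
TF...
TTF..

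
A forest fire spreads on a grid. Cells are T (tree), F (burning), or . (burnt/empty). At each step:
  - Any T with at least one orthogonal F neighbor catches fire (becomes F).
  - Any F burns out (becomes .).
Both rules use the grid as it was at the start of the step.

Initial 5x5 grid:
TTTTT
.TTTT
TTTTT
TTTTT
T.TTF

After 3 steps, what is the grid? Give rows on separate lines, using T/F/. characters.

Step 1: 2 trees catch fire, 1 burn out
  TTTTT
  .TTTT
  TTTTT
  TTTTF
  T.TF.
Step 2: 3 trees catch fire, 2 burn out
  TTTTT
  .TTTT
  TTTTF
  TTTF.
  T.F..
Step 3: 3 trees catch fire, 3 burn out
  TTTTT
  .TTTF
  TTTF.
  TTF..
  T....

TTTTT
.TTTF
TTTF.
TTF..
T....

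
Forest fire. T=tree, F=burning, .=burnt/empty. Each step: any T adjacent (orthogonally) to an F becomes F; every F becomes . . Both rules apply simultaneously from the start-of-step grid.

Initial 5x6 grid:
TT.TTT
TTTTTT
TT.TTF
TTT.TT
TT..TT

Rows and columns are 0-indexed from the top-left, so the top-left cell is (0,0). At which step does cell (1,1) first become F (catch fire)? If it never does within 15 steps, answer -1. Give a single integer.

Step 1: cell (1,1)='T' (+3 fires, +1 burnt)
Step 2: cell (1,1)='T' (+5 fires, +3 burnt)
Step 3: cell (1,1)='T' (+3 fires, +5 burnt)
Step 4: cell (1,1)='T' (+2 fires, +3 burnt)
Step 5: cell (1,1)='F' (+1 fires, +2 burnt)
  -> target ignites at step 5
Step 6: cell (1,1)='.' (+3 fires, +1 burnt)
Step 7: cell (1,1)='.' (+3 fires, +3 burnt)
Step 8: cell (1,1)='.' (+3 fires, +3 burnt)
Step 9: cell (1,1)='.' (+1 fires, +3 burnt)
Step 10: cell (1,1)='.' (+0 fires, +1 burnt)
  fire out at step 10

5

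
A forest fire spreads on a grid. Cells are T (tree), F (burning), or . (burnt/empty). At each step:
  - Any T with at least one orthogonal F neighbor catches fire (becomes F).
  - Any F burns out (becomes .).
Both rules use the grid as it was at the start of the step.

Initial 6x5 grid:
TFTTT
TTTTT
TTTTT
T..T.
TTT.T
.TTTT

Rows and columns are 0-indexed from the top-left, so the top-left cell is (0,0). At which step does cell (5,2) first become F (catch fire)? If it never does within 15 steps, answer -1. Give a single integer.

Step 1: cell (5,2)='T' (+3 fires, +1 burnt)
Step 2: cell (5,2)='T' (+4 fires, +3 burnt)
Step 3: cell (5,2)='T' (+4 fires, +4 burnt)
Step 4: cell (5,2)='T' (+3 fires, +4 burnt)
Step 5: cell (5,2)='T' (+3 fires, +3 burnt)
Step 6: cell (5,2)='T' (+1 fires, +3 burnt)
Step 7: cell (5,2)='T' (+2 fires, +1 burnt)
Step 8: cell (5,2)='F' (+1 fires, +2 burnt)
  -> target ignites at step 8
Step 9: cell (5,2)='.' (+1 fires, +1 burnt)
Step 10: cell (5,2)='.' (+1 fires, +1 burnt)
Step 11: cell (5,2)='.' (+1 fires, +1 burnt)
Step 12: cell (5,2)='.' (+0 fires, +1 burnt)
  fire out at step 12

8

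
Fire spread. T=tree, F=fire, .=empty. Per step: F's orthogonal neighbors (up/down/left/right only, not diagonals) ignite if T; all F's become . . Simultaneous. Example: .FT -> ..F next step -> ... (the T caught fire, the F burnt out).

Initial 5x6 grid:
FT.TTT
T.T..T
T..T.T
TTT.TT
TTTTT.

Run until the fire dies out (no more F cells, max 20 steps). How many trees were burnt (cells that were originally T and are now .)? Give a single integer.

Answer: 18

Derivation:
Step 1: +2 fires, +1 burnt (F count now 2)
Step 2: +1 fires, +2 burnt (F count now 1)
Step 3: +1 fires, +1 burnt (F count now 1)
Step 4: +2 fires, +1 burnt (F count now 2)
Step 5: +2 fires, +2 burnt (F count now 2)
Step 6: +1 fires, +2 burnt (F count now 1)
Step 7: +1 fires, +1 burnt (F count now 1)
Step 8: +1 fires, +1 burnt (F count now 1)
Step 9: +1 fires, +1 burnt (F count now 1)
Step 10: +1 fires, +1 burnt (F count now 1)
Step 11: +1 fires, +1 burnt (F count now 1)
Step 12: +1 fires, +1 burnt (F count now 1)
Step 13: +1 fires, +1 burnt (F count now 1)
Step 14: +1 fires, +1 burnt (F count now 1)
Step 15: +1 fires, +1 burnt (F count now 1)
Step 16: +0 fires, +1 burnt (F count now 0)
Fire out after step 16
Initially T: 20, now '.': 28
Total burnt (originally-T cells now '.'): 18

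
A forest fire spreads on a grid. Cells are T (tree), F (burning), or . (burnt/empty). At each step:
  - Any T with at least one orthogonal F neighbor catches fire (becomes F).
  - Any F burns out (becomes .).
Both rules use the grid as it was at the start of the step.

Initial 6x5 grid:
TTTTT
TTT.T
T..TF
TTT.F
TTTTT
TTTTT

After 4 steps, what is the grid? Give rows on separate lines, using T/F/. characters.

Step 1: 3 trees catch fire, 2 burn out
  TTTTT
  TTT.F
  T..F.
  TTT..
  TTTTF
  TTTTT
Step 2: 3 trees catch fire, 3 burn out
  TTTTF
  TTT..
  T....
  TTT..
  TTTF.
  TTTTF
Step 3: 3 trees catch fire, 3 burn out
  TTTF.
  TTT..
  T....
  TTT..
  TTF..
  TTTF.
Step 4: 4 trees catch fire, 3 burn out
  TTF..
  TTT..
  T....
  TTF..
  TF...
  TTF..

TTF..
TTT..
T....
TTF..
TF...
TTF..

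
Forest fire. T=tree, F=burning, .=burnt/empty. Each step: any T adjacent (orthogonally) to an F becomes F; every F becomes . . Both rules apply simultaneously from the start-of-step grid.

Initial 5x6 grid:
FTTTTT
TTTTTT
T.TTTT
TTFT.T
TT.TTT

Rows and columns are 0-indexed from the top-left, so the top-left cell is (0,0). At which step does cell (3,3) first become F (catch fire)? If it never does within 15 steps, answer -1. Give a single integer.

Step 1: cell (3,3)='F' (+5 fires, +2 burnt)
  -> target ignites at step 1
Step 2: cell (3,3)='.' (+8 fires, +5 burnt)
Step 3: cell (3,3)='.' (+5 fires, +8 burnt)
Step 4: cell (3,3)='.' (+4 fires, +5 burnt)
Step 5: cell (3,3)='.' (+3 fires, +4 burnt)
Step 6: cell (3,3)='.' (+0 fires, +3 burnt)
  fire out at step 6

1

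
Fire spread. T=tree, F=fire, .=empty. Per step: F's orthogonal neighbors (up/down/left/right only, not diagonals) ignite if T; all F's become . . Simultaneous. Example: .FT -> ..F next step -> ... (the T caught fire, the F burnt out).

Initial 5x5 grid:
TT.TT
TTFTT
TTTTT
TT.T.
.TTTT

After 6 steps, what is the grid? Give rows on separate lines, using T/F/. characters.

Step 1: 3 trees catch fire, 1 burn out
  TT.TT
  TF.FT
  TTFTT
  TT.T.
  .TTTT
Step 2: 6 trees catch fire, 3 burn out
  TF.FT
  F...F
  TF.FT
  TT.T.
  .TTTT
Step 3: 6 trees catch fire, 6 burn out
  F...F
  .....
  F...F
  TF.F.
  .TTTT
Step 4: 3 trees catch fire, 6 burn out
  .....
  .....
  .....
  F....
  .FTFT
Step 5: 2 trees catch fire, 3 burn out
  .....
  .....
  .....
  .....
  ..F.F
Step 6: 0 trees catch fire, 2 burn out
  .....
  .....
  .....
  .....
  .....

.....
.....
.....
.....
.....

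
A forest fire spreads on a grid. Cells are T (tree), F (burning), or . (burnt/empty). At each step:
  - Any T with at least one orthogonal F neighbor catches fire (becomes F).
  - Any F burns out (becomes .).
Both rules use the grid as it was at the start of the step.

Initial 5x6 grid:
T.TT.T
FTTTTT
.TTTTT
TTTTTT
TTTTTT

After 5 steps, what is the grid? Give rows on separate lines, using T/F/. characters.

Step 1: 2 trees catch fire, 1 burn out
  F.TT.T
  .FTTTT
  .TTTTT
  TTTTTT
  TTTTTT
Step 2: 2 trees catch fire, 2 burn out
  ..TT.T
  ..FTTT
  .FTTTT
  TTTTTT
  TTTTTT
Step 3: 4 trees catch fire, 2 burn out
  ..FT.T
  ...FTT
  ..FTTT
  TFTTTT
  TTTTTT
Step 4: 6 trees catch fire, 4 burn out
  ...F.T
  ....FT
  ...FTT
  F.FTTT
  TFTTTT
Step 5: 5 trees catch fire, 6 burn out
  .....T
  .....F
  ....FT
  ...FTT
  F.FTTT

.....T
.....F
....FT
...FTT
F.FTTT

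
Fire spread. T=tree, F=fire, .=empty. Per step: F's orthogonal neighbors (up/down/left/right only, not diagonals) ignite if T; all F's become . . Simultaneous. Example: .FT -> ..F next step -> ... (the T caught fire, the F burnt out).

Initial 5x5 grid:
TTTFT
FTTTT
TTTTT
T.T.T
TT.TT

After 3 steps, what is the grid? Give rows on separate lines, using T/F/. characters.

Step 1: 6 trees catch fire, 2 burn out
  FTF.F
  .FTFT
  FTTTT
  T.T.T
  TT.TT
Step 2: 6 trees catch fire, 6 burn out
  .F...
  ..F.F
  .FTFT
  F.T.T
  TT.TT
Step 3: 3 trees catch fire, 6 burn out
  .....
  .....
  ..F.F
  ..T.T
  FT.TT

.....
.....
..F.F
..T.T
FT.TT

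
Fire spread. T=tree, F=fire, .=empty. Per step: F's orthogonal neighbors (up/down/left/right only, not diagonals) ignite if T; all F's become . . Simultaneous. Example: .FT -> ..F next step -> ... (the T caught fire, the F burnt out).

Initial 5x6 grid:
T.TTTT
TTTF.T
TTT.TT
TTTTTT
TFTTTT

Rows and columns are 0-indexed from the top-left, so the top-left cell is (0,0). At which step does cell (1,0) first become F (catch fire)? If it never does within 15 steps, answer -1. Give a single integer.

Step 1: cell (1,0)='T' (+5 fires, +2 burnt)
Step 2: cell (1,0)='T' (+8 fires, +5 burnt)
Step 3: cell (1,0)='F' (+5 fires, +8 burnt)
  -> target ignites at step 3
Step 4: cell (1,0)='.' (+4 fires, +5 burnt)
Step 5: cell (1,0)='.' (+3 fires, +4 burnt)
Step 6: cell (1,0)='.' (+0 fires, +3 burnt)
  fire out at step 6

3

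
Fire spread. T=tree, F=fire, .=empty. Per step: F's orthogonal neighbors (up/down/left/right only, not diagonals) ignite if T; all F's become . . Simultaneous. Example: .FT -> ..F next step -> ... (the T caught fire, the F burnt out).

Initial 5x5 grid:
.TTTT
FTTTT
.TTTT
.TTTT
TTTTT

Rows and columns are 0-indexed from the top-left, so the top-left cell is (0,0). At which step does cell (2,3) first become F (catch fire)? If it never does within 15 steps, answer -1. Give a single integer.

Step 1: cell (2,3)='T' (+1 fires, +1 burnt)
Step 2: cell (2,3)='T' (+3 fires, +1 burnt)
Step 3: cell (2,3)='T' (+4 fires, +3 burnt)
Step 4: cell (2,3)='F' (+5 fires, +4 burnt)
  -> target ignites at step 4
Step 5: cell (2,3)='.' (+5 fires, +5 burnt)
Step 6: cell (2,3)='.' (+2 fires, +5 burnt)
Step 7: cell (2,3)='.' (+1 fires, +2 burnt)
Step 8: cell (2,3)='.' (+0 fires, +1 burnt)
  fire out at step 8

4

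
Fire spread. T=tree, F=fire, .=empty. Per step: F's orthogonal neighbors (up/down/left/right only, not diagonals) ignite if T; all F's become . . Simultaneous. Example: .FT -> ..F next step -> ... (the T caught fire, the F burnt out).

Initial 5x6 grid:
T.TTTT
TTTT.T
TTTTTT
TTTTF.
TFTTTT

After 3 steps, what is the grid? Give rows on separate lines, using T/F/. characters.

Step 1: 6 trees catch fire, 2 burn out
  T.TTTT
  TTTT.T
  TTTTFT
  TFTF..
  F.FTFT
Step 2: 7 trees catch fire, 6 burn out
  T.TTTT
  TTTT.T
  TFTF.F
  F.F...
  ...F.F
Step 3: 5 trees catch fire, 7 burn out
  T.TTTT
  TFTF.F
  F.F...
  ......
  ......

T.TTTT
TFTF.F
F.F...
......
......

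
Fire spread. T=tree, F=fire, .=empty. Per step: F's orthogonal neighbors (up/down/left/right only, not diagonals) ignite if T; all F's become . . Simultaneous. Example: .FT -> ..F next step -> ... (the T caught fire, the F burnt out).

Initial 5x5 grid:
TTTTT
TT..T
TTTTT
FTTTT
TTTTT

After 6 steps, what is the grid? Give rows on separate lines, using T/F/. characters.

Step 1: 3 trees catch fire, 1 burn out
  TTTTT
  TT..T
  FTTTT
  .FTTT
  FTTTT
Step 2: 4 trees catch fire, 3 burn out
  TTTTT
  FT..T
  .FTTT
  ..FTT
  .FTTT
Step 3: 5 trees catch fire, 4 burn out
  FTTTT
  .F..T
  ..FTT
  ...FT
  ..FTT
Step 4: 4 trees catch fire, 5 burn out
  .FTTT
  ....T
  ...FT
  ....F
  ...FT
Step 5: 3 trees catch fire, 4 burn out
  ..FTT
  ....T
  ....F
  .....
  ....F
Step 6: 2 trees catch fire, 3 burn out
  ...FT
  ....F
  .....
  .....
  .....

...FT
....F
.....
.....
.....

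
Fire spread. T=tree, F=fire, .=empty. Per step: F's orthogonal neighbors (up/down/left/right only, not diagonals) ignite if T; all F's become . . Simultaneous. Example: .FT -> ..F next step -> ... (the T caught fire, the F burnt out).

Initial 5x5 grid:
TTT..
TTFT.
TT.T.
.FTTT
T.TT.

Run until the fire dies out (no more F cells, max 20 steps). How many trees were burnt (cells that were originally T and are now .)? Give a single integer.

Step 1: +5 fires, +2 burnt (F count now 5)
Step 2: +6 fires, +5 burnt (F count now 6)
Step 3: +3 fires, +6 burnt (F count now 3)
Step 4: +0 fires, +3 burnt (F count now 0)
Fire out after step 4
Initially T: 15, now '.': 24
Total burnt (originally-T cells now '.'): 14

Answer: 14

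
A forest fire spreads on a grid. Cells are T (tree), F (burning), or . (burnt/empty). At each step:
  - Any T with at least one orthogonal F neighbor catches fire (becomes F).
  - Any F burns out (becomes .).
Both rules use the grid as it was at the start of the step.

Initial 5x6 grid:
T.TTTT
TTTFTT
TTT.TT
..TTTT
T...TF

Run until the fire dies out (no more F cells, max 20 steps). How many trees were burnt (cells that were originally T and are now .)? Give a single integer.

Step 1: +5 fires, +2 burnt (F count now 5)
Step 2: +8 fires, +5 burnt (F count now 8)
Step 3: +5 fires, +8 burnt (F count now 5)
Step 4: +2 fires, +5 burnt (F count now 2)
Step 5: +0 fires, +2 burnt (F count now 0)
Fire out after step 5
Initially T: 21, now '.': 29
Total burnt (originally-T cells now '.'): 20

Answer: 20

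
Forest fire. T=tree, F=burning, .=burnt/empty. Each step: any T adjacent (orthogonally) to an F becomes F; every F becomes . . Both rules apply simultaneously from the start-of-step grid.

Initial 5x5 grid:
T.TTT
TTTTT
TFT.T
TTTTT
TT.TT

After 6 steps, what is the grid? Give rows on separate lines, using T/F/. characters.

Step 1: 4 trees catch fire, 1 burn out
  T.TTT
  TFTTT
  F.F.T
  TFTTT
  TT.TT
Step 2: 5 trees catch fire, 4 burn out
  T.TTT
  F.FTT
  ....T
  F.FTT
  TF.TT
Step 3: 5 trees catch fire, 5 burn out
  F.FTT
  ...FT
  ....T
  ...FT
  F..TT
Step 4: 4 trees catch fire, 5 burn out
  ...FT
  ....F
  ....T
  ....F
  ...FT
Step 5: 3 trees catch fire, 4 burn out
  ....F
  .....
  ....F
  .....
  ....F
Step 6: 0 trees catch fire, 3 burn out
  .....
  .....
  .....
  .....
  .....

.....
.....
.....
.....
.....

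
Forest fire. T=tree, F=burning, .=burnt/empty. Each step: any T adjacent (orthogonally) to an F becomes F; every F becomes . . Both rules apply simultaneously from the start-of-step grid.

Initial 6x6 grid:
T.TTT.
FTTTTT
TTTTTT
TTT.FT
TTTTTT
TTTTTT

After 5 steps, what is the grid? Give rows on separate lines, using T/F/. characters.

Step 1: 6 trees catch fire, 2 burn out
  F.TTT.
  .FTTTT
  FTTTFT
  TTT..F
  TTTTFT
  TTTTTT
Step 2: 9 trees catch fire, 6 burn out
  ..TTT.
  ..FTFT
  .FTF.F
  FTT...
  TTTF.F
  TTTTFT
Step 3: 10 trees catch fire, 9 burn out
  ..FTF.
  ...F.F
  ..F...
  .FT...
  FTF...
  TTTF.F
Step 4: 5 trees catch fire, 10 burn out
  ...F..
  ......
  ......
  ..F...
  .F....
  FTF...
Step 5: 1 trees catch fire, 5 burn out
  ......
  ......
  ......
  ......
  ......
  .F....

......
......
......
......
......
.F....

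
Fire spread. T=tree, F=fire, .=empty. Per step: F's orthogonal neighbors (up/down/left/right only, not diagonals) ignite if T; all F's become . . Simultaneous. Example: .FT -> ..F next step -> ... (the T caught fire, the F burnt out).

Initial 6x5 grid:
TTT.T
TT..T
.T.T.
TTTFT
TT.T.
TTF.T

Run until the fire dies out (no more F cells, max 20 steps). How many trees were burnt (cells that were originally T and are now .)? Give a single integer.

Step 1: +5 fires, +2 burnt (F count now 5)
Step 2: +3 fires, +5 burnt (F count now 3)
Step 3: +3 fires, +3 burnt (F count now 3)
Step 4: +1 fires, +3 burnt (F count now 1)
Step 5: +2 fires, +1 burnt (F count now 2)
Step 6: +2 fires, +2 burnt (F count now 2)
Step 7: +0 fires, +2 burnt (F count now 0)
Fire out after step 7
Initially T: 19, now '.': 27
Total burnt (originally-T cells now '.'): 16

Answer: 16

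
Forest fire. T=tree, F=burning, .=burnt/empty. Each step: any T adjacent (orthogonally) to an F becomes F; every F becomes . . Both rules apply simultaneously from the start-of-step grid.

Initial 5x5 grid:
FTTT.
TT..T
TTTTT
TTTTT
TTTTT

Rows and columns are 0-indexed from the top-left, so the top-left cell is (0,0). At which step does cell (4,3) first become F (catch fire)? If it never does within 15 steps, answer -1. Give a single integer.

Step 1: cell (4,3)='T' (+2 fires, +1 burnt)
Step 2: cell (4,3)='T' (+3 fires, +2 burnt)
Step 3: cell (4,3)='T' (+3 fires, +3 burnt)
Step 4: cell (4,3)='T' (+3 fires, +3 burnt)
Step 5: cell (4,3)='T' (+3 fires, +3 burnt)
Step 6: cell (4,3)='T' (+3 fires, +3 burnt)
Step 7: cell (4,3)='F' (+3 fires, +3 burnt)
  -> target ignites at step 7
Step 8: cell (4,3)='.' (+1 fires, +3 burnt)
Step 9: cell (4,3)='.' (+0 fires, +1 burnt)
  fire out at step 9

7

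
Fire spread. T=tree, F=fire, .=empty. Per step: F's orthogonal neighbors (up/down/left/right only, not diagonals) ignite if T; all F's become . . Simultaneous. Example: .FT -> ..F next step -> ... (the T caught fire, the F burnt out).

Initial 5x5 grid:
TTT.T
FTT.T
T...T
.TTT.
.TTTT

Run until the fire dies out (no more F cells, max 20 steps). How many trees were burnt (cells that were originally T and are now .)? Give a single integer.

Answer: 6

Derivation:
Step 1: +3 fires, +1 burnt (F count now 3)
Step 2: +2 fires, +3 burnt (F count now 2)
Step 3: +1 fires, +2 burnt (F count now 1)
Step 4: +0 fires, +1 burnt (F count now 0)
Fire out after step 4
Initially T: 16, now '.': 15
Total burnt (originally-T cells now '.'): 6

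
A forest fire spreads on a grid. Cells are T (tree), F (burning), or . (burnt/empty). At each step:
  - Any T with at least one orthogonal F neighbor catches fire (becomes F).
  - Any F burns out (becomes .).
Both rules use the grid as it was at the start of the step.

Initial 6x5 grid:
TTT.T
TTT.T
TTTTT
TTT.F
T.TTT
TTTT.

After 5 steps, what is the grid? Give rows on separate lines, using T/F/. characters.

Step 1: 2 trees catch fire, 1 burn out
  TTT.T
  TTT.T
  TTTTF
  TTT..
  T.TTF
  TTTT.
Step 2: 3 trees catch fire, 2 burn out
  TTT.T
  TTT.F
  TTTF.
  TTT..
  T.TF.
  TTTT.
Step 3: 4 trees catch fire, 3 burn out
  TTT.F
  TTT..
  TTF..
  TTT..
  T.F..
  TTTF.
Step 4: 4 trees catch fire, 4 burn out
  TTT..
  TTF..
  TF...
  TTF..
  T....
  TTF..
Step 5: 5 trees catch fire, 4 burn out
  TTF..
  TF...
  F....
  TF...
  T....
  TF...

TTF..
TF...
F....
TF...
T....
TF...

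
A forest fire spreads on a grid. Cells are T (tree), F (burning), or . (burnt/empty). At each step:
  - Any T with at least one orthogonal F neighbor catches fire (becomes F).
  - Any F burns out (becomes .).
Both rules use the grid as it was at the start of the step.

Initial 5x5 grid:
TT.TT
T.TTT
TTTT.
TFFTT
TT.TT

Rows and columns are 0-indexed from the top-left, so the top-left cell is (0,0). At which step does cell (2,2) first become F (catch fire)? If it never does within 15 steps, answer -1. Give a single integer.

Step 1: cell (2,2)='F' (+5 fires, +2 burnt)
  -> target ignites at step 1
Step 2: cell (2,2)='.' (+6 fires, +5 burnt)
Step 3: cell (2,2)='.' (+3 fires, +6 burnt)
Step 4: cell (2,2)='.' (+3 fires, +3 burnt)
Step 5: cell (2,2)='.' (+2 fires, +3 burnt)
Step 6: cell (2,2)='.' (+0 fires, +2 burnt)
  fire out at step 6

1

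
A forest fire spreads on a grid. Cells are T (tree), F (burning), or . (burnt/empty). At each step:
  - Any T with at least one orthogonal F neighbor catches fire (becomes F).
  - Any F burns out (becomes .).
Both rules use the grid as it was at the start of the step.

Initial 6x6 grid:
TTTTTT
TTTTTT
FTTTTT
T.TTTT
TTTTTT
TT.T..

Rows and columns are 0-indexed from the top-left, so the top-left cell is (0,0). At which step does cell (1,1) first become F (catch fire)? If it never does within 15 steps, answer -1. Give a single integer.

Step 1: cell (1,1)='T' (+3 fires, +1 burnt)
Step 2: cell (1,1)='F' (+4 fires, +3 burnt)
  -> target ignites at step 2
Step 3: cell (1,1)='.' (+6 fires, +4 burnt)
Step 4: cell (1,1)='.' (+6 fires, +6 burnt)
Step 5: cell (1,1)='.' (+5 fires, +6 burnt)
Step 6: cell (1,1)='.' (+5 fires, +5 burnt)
Step 7: cell (1,1)='.' (+2 fires, +5 burnt)
Step 8: cell (1,1)='.' (+0 fires, +2 burnt)
  fire out at step 8

2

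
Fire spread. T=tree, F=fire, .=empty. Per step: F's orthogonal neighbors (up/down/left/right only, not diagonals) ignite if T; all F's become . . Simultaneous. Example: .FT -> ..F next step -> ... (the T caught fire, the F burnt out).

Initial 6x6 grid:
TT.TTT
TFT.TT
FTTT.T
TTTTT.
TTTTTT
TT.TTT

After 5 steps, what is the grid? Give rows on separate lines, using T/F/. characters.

Step 1: 5 trees catch fire, 2 burn out
  TF.TTT
  F.F.TT
  .FTT.T
  FTTTT.
  TTTTTT
  TT.TTT
Step 2: 4 trees catch fire, 5 burn out
  F..TTT
  ....TT
  ..FT.T
  .FTTT.
  FTTTTT
  TT.TTT
Step 3: 4 trees catch fire, 4 burn out
  ...TTT
  ....TT
  ...F.T
  ..FTT.
  .FTTTT
  FT.TTT
Step 4: 3 trees catch fire, 4 burn out
  ...TTT
  ....TT
  .....T
  ...FT.
  ..FTTT
  .F.TTT
Step 5: 2 trees catch fire, 3 burn out
  ...TTT
  ....TT
  .....T
  ....F.
  ...FTT
  ...TTT

...TTT
....TT
.....T
....F.
...FTT
...TTT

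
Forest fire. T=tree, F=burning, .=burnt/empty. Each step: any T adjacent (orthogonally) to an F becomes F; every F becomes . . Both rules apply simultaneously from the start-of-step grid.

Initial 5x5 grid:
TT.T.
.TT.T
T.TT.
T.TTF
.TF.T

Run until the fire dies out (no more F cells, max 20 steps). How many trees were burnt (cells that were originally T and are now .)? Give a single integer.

Step 1: +4 fires, +2 burnt (F count now 4)
Step 2: +2 fires, +4 burnt (F count now 2)
Step 3: +1 fires, +2 burnt (F count now 1)
Step 4: +1 fires, +1 burnt (F count now 1)
Step 5: +1 fires, +1 burnt (F count now 1)
Step 6: +1 fires, +1 burnt (F count now 1)
Step 7: +0 fires, +1 burnt (F count now 0)
Fire out after step 7
Initially T: 14, now '.': 21
Total burnt (originally-T cells now '.'): 10

Answer: 10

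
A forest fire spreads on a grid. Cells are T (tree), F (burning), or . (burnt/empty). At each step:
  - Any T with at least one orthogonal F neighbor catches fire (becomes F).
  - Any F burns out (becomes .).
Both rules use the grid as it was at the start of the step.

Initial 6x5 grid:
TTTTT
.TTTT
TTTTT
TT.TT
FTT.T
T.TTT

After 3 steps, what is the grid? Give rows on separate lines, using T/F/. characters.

Step 1: 3 trees catch fire, 1 burn out
  TTTTT
  .TTTT
  TTTTT
  FT.TT
  .FT.T
  F.TTT
Step 2: 3 trees catch fire, 3 burn out
  TTTTT
  .TTTT
  FTTTT
  .F.TT
  ..F.T
  ..TTT
Step 3: 2 trees catch fire, 3 burn out
  TTTTT
  .TTTT
  .FTTT
  ...TT
  ....T
  ..FTT

TTTTT
.TTTT
.FTTT
...TT
....T
..FTT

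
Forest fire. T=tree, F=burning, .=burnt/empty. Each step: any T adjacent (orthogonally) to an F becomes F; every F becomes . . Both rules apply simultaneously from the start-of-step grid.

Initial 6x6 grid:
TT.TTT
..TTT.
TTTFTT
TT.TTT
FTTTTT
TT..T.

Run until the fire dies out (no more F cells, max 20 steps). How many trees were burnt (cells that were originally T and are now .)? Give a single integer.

Step 1: +7 fires, +2 burnt (F count now 7)
Step 2: +11 fires, +7 burnt (F count now 11)
Step 3: +3 fires, +11 burnt (F count now 3)
Step 4: +3 fires, +3 burnt (F count now 3)
Step 5: +0 fires, +3 burnt (F count now 0)
Fire out after step 5
Initially T: 26, now '.': 34
Total burnt (originally-T cells now '.'): 24

Answer: 24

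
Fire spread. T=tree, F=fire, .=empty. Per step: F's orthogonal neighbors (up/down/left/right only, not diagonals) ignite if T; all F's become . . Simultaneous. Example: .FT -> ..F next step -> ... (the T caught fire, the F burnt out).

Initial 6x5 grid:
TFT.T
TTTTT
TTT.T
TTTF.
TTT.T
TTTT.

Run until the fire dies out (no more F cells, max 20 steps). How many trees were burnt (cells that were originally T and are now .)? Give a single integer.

Step 1: +4 fires, +2 burnt (F count now 4)
Step 2: +6 fires, +4 burnt (F count now 6)
Step 3: +5 fires, +6 burnt (F count now 5)
Step 4: +4 fires, +5 burnt (F count now 4)
Step 5: +3 fires, +4 burnt (F count now 3)
Step 6: +0 fires, +3 burnt (F count now 0)
Fire out after step 6
Initially T: 23, now '.': 29
Total burnt (originally-T cells now '.'): 22

Answer: 22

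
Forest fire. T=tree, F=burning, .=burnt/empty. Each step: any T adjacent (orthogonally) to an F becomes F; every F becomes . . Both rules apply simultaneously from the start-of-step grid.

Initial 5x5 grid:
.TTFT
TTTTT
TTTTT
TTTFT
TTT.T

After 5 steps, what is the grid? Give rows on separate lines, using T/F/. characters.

Step 1: 6 trees catch fire, 2 burn out
  .TF.F
  TTTFT
  TTTFT
  TTF.F
  TTT.T
Step 2: 8 trees catch fire, 6 burn out
  .F...
  TTF.F
  TTF.F
  TF...
  TTF.F
Step 3: 4 trees catch fire, 8 burn out
  .....
  TF...
  TF...
  F....
  TF...
Step 4: 3 trees catch fire, 4 burn out
  .....
  F....
  F....
  .....
  F....
Step 5: 0 trees catch fire, 3 burn out
  .....
  .....
  .....
  .....
  .....

.....
.....
.....
.....
.....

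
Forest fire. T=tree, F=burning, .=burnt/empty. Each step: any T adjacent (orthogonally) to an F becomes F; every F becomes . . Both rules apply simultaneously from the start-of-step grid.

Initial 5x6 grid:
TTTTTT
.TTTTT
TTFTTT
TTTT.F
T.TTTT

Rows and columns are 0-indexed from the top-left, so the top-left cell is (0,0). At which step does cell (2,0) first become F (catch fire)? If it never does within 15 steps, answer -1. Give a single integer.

Step 1: cell (2,0)='T' (+6 fires, +2 burnt)
Step 2: cell (2,0)='F' (+10 fires, +6 burnt)
  -> target ignites at step 2
Step 3: cell (2,0)='.' (+6 fires, +10 burnt)
Step 4: cell (2,0)='.' (+3 fires, +6 burnt)
Step 5: cell (2,0)='.' (+0 fires, +3 burnt)
  fire out at step 5

2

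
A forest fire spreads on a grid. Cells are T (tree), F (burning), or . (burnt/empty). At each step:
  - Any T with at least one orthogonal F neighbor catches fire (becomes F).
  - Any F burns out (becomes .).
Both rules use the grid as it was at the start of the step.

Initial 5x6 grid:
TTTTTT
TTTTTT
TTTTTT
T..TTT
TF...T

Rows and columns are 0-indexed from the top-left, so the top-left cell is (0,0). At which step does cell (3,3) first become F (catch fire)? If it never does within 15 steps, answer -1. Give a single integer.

Step 1: cell (3,3)='T' (+1 fires, +1 burnt)
Step 2: cell (3,3)='T' (+1 fires, +1 burnt)
Step 3: cell (3,3)='T' (+1 fires, +1 burnt)
Step 4: cell (3,3)='T' (+2 fires, +1 burnt)
Step 5: cell (3,3)='T' (+3 fires, +2 burnt)
Step 6: cell (3,3)='T' (+3 fires, +3 burnt)
Step 7: cell (3,3)='F' (+4 fires, +3 burnt)
  -> target ignites at step 7
Step 8: cell (3,3)='.' (+4 fires, +4 burnt)
Step 9: cell (3,3)='.' (+3 fires, +4 burnt)
Step 10: cell (3,3)='.' (+2 fires, +3 burnt)
Step 11: cell (3,3)='.' (+0 fires, +2 burnt)
  fire out at step 11

7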